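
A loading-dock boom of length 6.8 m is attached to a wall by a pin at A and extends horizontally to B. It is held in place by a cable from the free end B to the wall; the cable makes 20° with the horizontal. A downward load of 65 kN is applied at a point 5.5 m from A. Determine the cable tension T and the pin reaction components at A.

T = 153.7 kN, A_x = 144.4 kN, A_y = 12.43 kN

ΣM about A: T·sin20°·6.8 − 65·5.5 = 0 → T = 357.5/(6.8·0.34202) = 153.715 ≈ 153.7 kN.
ΣF_x = 0: A_x − T·cos20° = 0 → A_x = 153.715 × 0.939693 = 144.4 kN.
ΣF_y = 0: A_y + T·sin20° − 65 = 0 → A_y = 65 − 153.715 × 0.34202 = 12.43 kN.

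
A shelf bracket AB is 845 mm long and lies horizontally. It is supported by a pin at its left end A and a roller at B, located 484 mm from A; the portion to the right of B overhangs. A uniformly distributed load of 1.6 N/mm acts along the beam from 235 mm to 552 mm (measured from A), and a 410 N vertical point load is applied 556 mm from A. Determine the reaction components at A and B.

A_x = 0, A_y = 33.85 N, B_y = 883.4 N

Resultant of the distributed load: 1.6 × 317 = 507.2 N at 393.5 mm from A.
ΣM about A: B_y·484 − (1.6·317)·393.5 − 410·556 = 0 → B_y = 427543.2/484 = 883.354 ≈ 883.4 N.
ΣF_y = 0: A_y + 883.354 − 1.6·317 − 410 = 0 → A_y = 33.85 N.
ΣF_x = 0: no horizontal applied forces, so A_x = 0.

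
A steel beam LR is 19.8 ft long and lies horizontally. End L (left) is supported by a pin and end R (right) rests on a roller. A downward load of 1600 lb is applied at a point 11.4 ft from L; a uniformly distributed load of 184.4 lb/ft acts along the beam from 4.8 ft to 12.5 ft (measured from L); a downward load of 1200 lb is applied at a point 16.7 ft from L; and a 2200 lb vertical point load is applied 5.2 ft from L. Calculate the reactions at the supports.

Resultant of the distributed load: 184.4 × 7.7 = 1419.88 lb at 8.65 ft from L.
Moments about L: R_y·19.8 − 1600·11.4 − (184.4·7.7)·8.65 − 1200·16.7 − 2200·5.2 = 0 → R_y = 62001.962/19.8 = 3131.41 ≈ 3131 lb.
ΣF_y = 0: L_y + 3131.41 − 1600 − 184.4·7.7 − 1200 − 2200 = 0 → L_y = 3288 lb.
ΣF_x = 0: no horizontal applied forces, so L_x = 0.

L_x = 0, L_y = 3288 lb, R_y = 3131 lb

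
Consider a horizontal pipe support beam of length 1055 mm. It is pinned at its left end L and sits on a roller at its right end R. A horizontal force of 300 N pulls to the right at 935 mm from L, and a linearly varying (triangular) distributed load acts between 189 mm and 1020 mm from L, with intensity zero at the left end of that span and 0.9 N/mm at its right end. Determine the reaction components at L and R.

Resultant of the triangular load: ½ × 0.9 × 831 = 373.95 N, acting at 743 mm from L (one-third of the span from the peak).
ΣM about L: R_y·1055 − (½·0.9·831)·743 = 0 → R_y = 277844.85/1055 = 263.36 ≈ 263.4 N.
ΣF_y = 0: L_y + 263.36 − ½·0.9·831 = 0 → L_y = 110.6 N.
ΣF_x = 0: L_x + 300 = 0 → L_x = -300.0 N.

L_x = -300.0 N, L_y = 110.6 N, R_y = 263.4 N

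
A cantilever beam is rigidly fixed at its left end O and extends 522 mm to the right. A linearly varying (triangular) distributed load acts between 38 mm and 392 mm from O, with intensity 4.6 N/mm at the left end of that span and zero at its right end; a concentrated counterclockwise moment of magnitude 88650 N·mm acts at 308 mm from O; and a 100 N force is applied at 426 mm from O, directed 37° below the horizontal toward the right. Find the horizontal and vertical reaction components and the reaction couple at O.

O_x = -79.86 N, O_y = 874.4 N, M_O = 64000 N·mm

Resultant of the triangular load: ½ × 4.6 × 354 = 814.2 N, acting at 156 mm from O (one-third of the span from the peak).
ΣF_x = 0: O_x + 100·cos37° = 0 → O_x = -79.86 N.
ΣF_y = 0: O_y − ½·4.6·354 − 100·sin37° = 0 → O_y = 874.4 N.
ΣM about O: M_O − (½·4.6·354)·156 + 88650 − 100·sin37°·426 = 0 → M_O = 64000 N·mm.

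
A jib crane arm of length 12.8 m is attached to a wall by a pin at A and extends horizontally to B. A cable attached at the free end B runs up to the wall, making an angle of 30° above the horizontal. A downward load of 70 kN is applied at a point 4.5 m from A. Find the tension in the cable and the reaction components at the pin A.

ΣM about A: T·sin30°·12.8 − 70·4.5 = 0 → T = 315/(12.8·0.5) = 49.2188 ≈ 49.22 kN.
ΣF_x = 0: A_x − T·cos30° = 0 → A_x = 49.2188 × 0.866025 = 42.62 kN.
ΣF_y = 0: A_y + T·sin30° − 70 = 0 → A_y = 70 − 49.2188 × 0.5 = 45.39 kN.

T = 49.22 kN, A_x = 42.62 kN, A_y = 45.39 kN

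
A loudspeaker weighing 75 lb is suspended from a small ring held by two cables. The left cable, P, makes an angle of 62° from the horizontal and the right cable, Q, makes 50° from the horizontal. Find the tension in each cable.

T_P = 52.00 lb, T_Q = 37.98 lb

ΣF_x = 0: −T_P·cos62° + T_Q·cos50° = 0 → T_Q = 0.730368·T_P.
ΣF_y = 0: T_P·sin62° + T_Q·sin50° = 75.
Substitute: T_P·(0.882948 + 0.730368·0.766044) = 75 → T_P = 51.9952 ≈ 52.00 lb.
Then T_Q = 0.730368 × 51.9952 = 37.98 lb.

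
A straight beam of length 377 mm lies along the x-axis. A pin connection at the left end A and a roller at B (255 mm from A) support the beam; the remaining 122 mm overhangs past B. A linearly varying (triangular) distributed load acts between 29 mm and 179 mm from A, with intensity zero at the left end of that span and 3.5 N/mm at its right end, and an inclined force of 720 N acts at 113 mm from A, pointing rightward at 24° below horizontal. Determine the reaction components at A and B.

Resultant of the triangular load: ½ × 3.5 × 150 = 262.5 N, acting at 129 mm from A (one-third of the span from the peak).
Moments about A: B_y·255 − (½·3.5·150)·129 − 720·sin24°·113 = 0 → B_y = 66954.6/255 = 262.567 ≈ 262.6 N.
ΣF_y = 0: A_y + 262.567 − ½·3.5·150 − 720·sin24° = 0 → A_y = 292.8 N.
ΣF_x = 0: A_x + 720·cos24° = 0 → A_x = -657.8 N.

A_x = -657.8 N, A_y = 292.8 N, B_y = 262.6 N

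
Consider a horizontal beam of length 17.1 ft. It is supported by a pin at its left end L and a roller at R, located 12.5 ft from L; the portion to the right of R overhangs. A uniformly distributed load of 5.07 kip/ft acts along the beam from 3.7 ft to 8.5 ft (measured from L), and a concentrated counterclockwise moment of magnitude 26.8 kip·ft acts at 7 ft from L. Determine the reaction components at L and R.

Resultant of the distributed load: 5.07 × 4.8 = 24.336 kip at 6.1 ft from L.
ΣM about L: R_y·12.5 − (5.07·4.8)·6.1 + 26.8 = 0 → R_y = 121.6496/12.5 = 9.73197 ≈ 9.732 kip.
ΣF_y = 0: L_y + 9.73197 − 5.07·4.8 = 0 → L_y = 14.60 kip.
ΣF_x = 0: no horizontal applied forces, so L_x = 0.

L_x = 0, L_y = 14.60 kip, R_y = 9.732 kip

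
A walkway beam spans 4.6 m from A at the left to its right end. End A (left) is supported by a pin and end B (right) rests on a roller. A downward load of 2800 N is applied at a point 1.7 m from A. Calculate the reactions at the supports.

A_x = 0, A_y = 1765 N, B_y = 1035 N

ΣM about A: B_y·4.6 − 2800·1.7 = 0 → B_y = 4760/4.6 = 1034.78 ≈ 1035 N.
ΣF_y = 0: A_y + 1034.78 − 2800 = 0 → A_y = 1765 N.
ΣF_x = 0: no horizontal applied forces, so A_x = 0.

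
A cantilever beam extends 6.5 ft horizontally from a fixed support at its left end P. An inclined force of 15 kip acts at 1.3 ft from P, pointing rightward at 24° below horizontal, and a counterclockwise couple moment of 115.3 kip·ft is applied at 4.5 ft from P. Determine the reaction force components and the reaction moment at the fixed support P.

ΣF_x = 0: P_x + 15·cos24° = 0 → P_x = -13.70 kip.
ΣF_y = 0: P_y − 15·sin24° = 0 → P_y = 6.101 kip.
ΣM about P: M_P − 15·sin24°·1.3 + 115.3 = 0 → M_P = -107.4 kip·ft.

P_x = -13.70 kip, P_y = 6.101 kip, M_P = -107.4 kip·ft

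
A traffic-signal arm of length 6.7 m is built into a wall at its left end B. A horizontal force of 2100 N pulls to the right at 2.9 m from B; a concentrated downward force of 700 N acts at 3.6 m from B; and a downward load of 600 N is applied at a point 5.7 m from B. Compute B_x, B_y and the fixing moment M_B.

ΣF_x = 0: B_x + 2100 = 0 → B_x = -2100 N.
ΣF_y = 0: B_y − 700 − 600 = 0 → B_y = 1300 N.
ΣM about B: M_B − 700·3.6 − 600·5.7 = 0 → M_B = 5940 N·m.

B_x = -2100 N, B_y = 1300 N, M_B = 5940 N·m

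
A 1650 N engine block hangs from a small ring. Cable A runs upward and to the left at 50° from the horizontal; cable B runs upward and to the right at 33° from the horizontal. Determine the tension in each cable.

T_A = 1394 N, T_B = 1069 N

ΣF_x = 0: −T_A·cos50° + T_B·cos33° = 0 → T_B = 0.766436·T_A.
ΣF_y = 0: T_A·sin50° + T_B·sin33° = 1650.
Substitute: T_A·(0.766044 + 0.766436·0.544639) = 1650 → T_A = 1394.2 ≈ 1394 N.
Then T_B = 0.766436 × 1394.2 = 1069 N.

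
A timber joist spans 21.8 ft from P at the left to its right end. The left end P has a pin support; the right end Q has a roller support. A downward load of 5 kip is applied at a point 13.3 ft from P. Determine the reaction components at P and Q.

P_x = 0, P_y = 1.950 kip, Q_y = 3.050 kip

Taking moments about P: Q_y·21.8 − 5·13.3 = 0 → Q_y = 66.5/21.8 = 3.05046 ≈ 3.050 kip.
ΣF_y = 0: P_y + 3.05046 − 5 = 0 → P_y = 1.950 kip.
ΣF_x = 0: no horizontal applied forces, so P_x = 0.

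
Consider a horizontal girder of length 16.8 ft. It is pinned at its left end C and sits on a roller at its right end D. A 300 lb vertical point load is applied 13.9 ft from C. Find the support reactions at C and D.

ΣM about C: D_y·16.8 − 300·13.9 = 0 → D_y = 4170/16.8 = 248.214 ≈ 248.2 lb.
ΣF_y = 0: C_y + 248.214 − 300 = 0 → C_y = 51.79 lb.
ΣF_x = 0: no horizontal applied forces, so C_x = 0.

C_x = 0, C_y = 51.79 lb, D_y = 248.2 lb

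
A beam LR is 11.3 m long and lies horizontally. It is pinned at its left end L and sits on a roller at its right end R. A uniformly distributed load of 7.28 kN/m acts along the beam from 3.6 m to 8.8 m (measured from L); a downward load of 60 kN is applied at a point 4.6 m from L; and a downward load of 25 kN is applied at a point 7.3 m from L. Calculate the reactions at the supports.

L_x = 0, L_y = 61.51 kN, R_y = 61.35 kN

Resultant of the distributed load: 7.28 × 5.2 = 37.856 kN at 6.2 m from L.
Taking moments about L: R_y·11.3 − (7.28·5.2)·6.2 − 60·4.6 − 25·7.3 = 0 → R_y = 693.2072/11.3 = 61.3458 ≈ 61.35 kN.
ΣF_y = 0: L_y + 61.3458 − 7.28·5.2 − 60 − 25 = 0 → L_y = 61.51 kN.
ΣF_x = 0: no horizontal applied forces, so L_x = 0.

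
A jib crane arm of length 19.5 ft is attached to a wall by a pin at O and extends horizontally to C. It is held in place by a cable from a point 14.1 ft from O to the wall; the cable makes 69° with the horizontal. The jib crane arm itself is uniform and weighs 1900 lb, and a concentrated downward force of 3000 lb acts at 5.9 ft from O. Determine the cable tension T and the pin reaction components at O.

T = 2752 lb, O_x = 986.2 lb, O_y = 2331 lb

ΣM about O: T·sin69°·14.1 − 1900·9.75 − 3000·5.9 = 0 → T = 36225/(14.1·0.93358) = 2751.93 ≈ 2752 lb.
ΣF_x = 0: O_x − T·cos69° = 0 → O_x = 2751.93 × 0.358368 = 986.2 lb.
ΣF_y = 0: O_y + T·sin69° − 1900 − 3000 = 0 → O_y = 4900 − 2751.93 × 0.93358 = 2331 lb.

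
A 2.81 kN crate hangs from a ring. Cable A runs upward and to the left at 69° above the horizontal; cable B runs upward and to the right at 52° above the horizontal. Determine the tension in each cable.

ΣF_x = 0: −T_A·cos69° + T_B·cos52° = 0 → T_B = 0.582086·T_A.
ΣF_y = 0: T_A·sin69° + T_B·sin52° = 2.81.
Substitute: T_A·(0.93358 + 0.582086·0.788011) = 2.81 → T_A = 2.01829 ≈ 2.018 kN.
Then T_B = 0.582086 × 2.01829 = 1.175 kN.

T_A = 2.018 kN, T_B = 1.175 kN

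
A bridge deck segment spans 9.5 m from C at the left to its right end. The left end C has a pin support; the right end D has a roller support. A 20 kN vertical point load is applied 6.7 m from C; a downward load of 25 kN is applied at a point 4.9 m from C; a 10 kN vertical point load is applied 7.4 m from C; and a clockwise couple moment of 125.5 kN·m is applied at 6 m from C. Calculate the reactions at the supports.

Taking moments about C: D_y·9.5 − 20·6.7 − 25·4.9 − 10·7.4 − 125.5 = 0 → D_y = 456/9.5 = 48.00 kN.
ΣF_y = 0: C_y + 48 − 20 − 25 − 10 = 0 → C_y = 7.000 kN.
ΣF_x = 0: no horizontal applied forces, so C_x = 0.

C_x = 0, C_y = 7.000 kN, D_y = 48.00 kN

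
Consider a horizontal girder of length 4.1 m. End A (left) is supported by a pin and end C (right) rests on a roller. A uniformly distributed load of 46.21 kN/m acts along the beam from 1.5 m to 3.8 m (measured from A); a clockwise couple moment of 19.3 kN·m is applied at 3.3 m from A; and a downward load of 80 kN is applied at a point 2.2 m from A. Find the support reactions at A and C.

A_x = 0, A_y = 69.95 kN, C_y = 116.3 kN

Resultant of the distributed load: 46.21 × 2.3 = 106.283 kN at 2.65 m from A.
Moments about A: C_y·4.1 − (46.21·2.3)·2.65 − 19.3 − 80·2.2 = 0 → C_y = 476.94995/4.1 = 116.329 ≈ 116.3 kN.
ΣF_y = 0: A_y + 116.329 − 46.21·2.3 − 80 = 0 → A_y = 69.95 kN.
ΣF_x = 0: no horizontal applied forces, so A_x = 0.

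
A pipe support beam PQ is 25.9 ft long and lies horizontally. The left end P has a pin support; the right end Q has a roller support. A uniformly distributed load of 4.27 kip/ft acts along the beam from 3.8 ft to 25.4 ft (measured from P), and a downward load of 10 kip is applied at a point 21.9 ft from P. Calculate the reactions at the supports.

P_x = 0, P_y = 41.78 kip, Q_y = 60.45 kip

Resultant of the distributed load: 4.27 × 21.6 = 92.232 kip at 14.6 ft from P.
Taking moments about P: Q_y·25.9 − (4.27·21.6)·14.6 − 10·21.9 = 0 → Q_y = 1565.5872/25.9 = 60.4474 ≈ 60.45 kip.
ΣF_y = 0: P_y + 60.4474 − 4.27·21.6 − 10 = 0 → P_y = 41.78 kip.
ΣF_x = 0: no horizontal applied forces, so P_x = 0.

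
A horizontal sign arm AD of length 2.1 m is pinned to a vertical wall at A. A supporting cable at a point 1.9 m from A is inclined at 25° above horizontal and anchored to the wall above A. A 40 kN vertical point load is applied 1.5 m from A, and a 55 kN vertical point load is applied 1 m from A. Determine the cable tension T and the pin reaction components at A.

T = 143.2 kN, A_x = 129.8 kN, A_y = 34.47 kN

ΣM about A: T·sin25°·1.9 − 40·1.5 − 55·1 = 0 → T = 115/(1.9·0.422618) = 143.218 ≈ 143.2 kN.
ΣF_x = 0: A_x − T·cos25° = 0 → A_x = 143.218 × 0.906308 = 129.8 kN.
ΣF_y = 0: A_y + T·sin25° − 40 − 55 = 0 → A_y = 95 − 143.218 × 0.422618 = 34.47 kN.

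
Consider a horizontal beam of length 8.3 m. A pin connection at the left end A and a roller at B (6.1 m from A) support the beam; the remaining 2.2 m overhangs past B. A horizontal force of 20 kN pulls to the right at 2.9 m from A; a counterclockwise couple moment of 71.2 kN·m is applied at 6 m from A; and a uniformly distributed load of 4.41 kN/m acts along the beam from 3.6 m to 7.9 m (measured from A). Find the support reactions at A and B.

Resultant of the distributed load: 4.41 × 4.3 = 18.963 kN at 5.75 m from A.
Taking moments about A: B_y·6.1 + 71.2 − (4.41·4.3)·5.75 = 0 → B_y = 37.83725/6.1 = 6.20283 ≈ 6.203 kN.
ΣF_y = 0: A_y + 6.20283 − 4.41·4.3 = 0 → A_y = 12.76 kN.
ΣF_x = 0: A_x + 20 = 0 → A_x = -20.00 kN.

A_x = -20.00 kN, A_y = 12.76 kN, B_y = 6.203 kN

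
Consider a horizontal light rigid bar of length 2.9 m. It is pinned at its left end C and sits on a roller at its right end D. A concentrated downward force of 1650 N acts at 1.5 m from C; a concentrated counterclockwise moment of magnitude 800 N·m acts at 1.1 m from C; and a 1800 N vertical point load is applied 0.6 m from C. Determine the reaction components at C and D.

C_x = 0, C_y = 2500 N, D_y = 950.0 N

Moments about C: D_y·2.9 − 1650·1.5 + 800 − 1800·0.6 = 0 → D_y = 2755/2.9 = 950.0 N.
ΣF_y = 0: C_y + 950 − 1650 − 1800 = 0 → C_y = 2500 N.
ΣF_x = 0: no horizontal applied forces, so C_x = 0.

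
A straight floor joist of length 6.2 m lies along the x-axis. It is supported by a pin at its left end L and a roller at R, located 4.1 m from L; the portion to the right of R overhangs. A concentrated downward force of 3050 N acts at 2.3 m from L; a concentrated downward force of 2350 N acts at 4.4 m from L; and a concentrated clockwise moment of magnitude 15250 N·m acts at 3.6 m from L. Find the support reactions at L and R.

L_x = 0, L_y = -2552 N, R_y = 7952 N

Moments about L: R_y·4.1 − 3050·2.3 − 2350·4.4 − 15250 = 0 → R_y = 32605/4.1 = 7952.44 ≈ 7952 N.
ΣF_y = 0: L_y + 7952.44 − 3050 − 2350 = 0 → L_y = -2552 N.
ΣF_x = 0: no horizontal applied forces, so L_x = 0.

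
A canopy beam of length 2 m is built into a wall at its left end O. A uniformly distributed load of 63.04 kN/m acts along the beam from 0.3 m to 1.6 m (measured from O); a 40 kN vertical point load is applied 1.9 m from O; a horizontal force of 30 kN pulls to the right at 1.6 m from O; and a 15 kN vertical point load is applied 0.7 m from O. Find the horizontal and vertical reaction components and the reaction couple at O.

O_x = -30.00 kN, O_y = 137.0 kN, M_O = 164.4 kN·m

Resultant of the distributed load: 63.04 × 1.3 = 81.952 kN at 0.95 m from O.
ΣF_x = 0: O_x + 30 = 0 → O_x = -30.00 kN.
ΣF_y = 0: O_y − 63.04·1.3 − 40 − 15 = 0 → O_y = 137.0 kN.
ΣM about O: M_O − (63.04·1.3)·0.95 − 40·1.9 − 15·0.7 = 0 → M_O = 164.4 kN·m.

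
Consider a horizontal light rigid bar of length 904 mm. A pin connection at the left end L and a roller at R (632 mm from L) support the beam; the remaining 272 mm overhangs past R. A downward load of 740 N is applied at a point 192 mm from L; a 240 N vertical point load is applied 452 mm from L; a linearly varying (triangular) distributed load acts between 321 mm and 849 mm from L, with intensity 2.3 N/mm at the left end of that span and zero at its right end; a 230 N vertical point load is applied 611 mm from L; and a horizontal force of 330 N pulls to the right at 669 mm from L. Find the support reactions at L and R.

L_x = -330.0 N, L_y = 720.9 N, R_y = 1096 N

Resultant of the triangular load: ½ × 2.3 × 528 = 607.2 N, acting at 497 mm from L (one-third of the span from the peak).
ΣM about L: R_y·632 − 740·192 − 240·452 − (½·2.3·528)·497 − 230·611 = 0 → R_y = 692868.4/632 = 1096.31 ≈ 1096 N.
ΣF_y = 0: L_y + 1096.31 − 740 − 240 − ½·2.3·528 − 230 = 0 → L_y = 720.9 N.
ΣF_x = 0: L_x + 330 = 0 → L_x = -330.0 N.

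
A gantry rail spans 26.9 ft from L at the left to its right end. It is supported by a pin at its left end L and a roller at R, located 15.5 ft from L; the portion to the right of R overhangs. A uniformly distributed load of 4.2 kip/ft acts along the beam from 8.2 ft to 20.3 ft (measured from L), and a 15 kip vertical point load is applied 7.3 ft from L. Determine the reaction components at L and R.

Resultant of the distributed load: 4.2 × 12.1 = 50.82 kip at 14.25 ft from L.
Moments about L: R_y·15.5 − (4.2·12.1)·14.25 − 15·7.3 = 0 → R_y = 833.685/15.5 = 53.7861 ≈ 53.79 kip.
ΣF_y = 0: L_y + 53.7861 − 4.2·12.1 − 15 = 0 → L_y = 12.03 kip.
ΣF_x = 0: no horizontal applied forces, so L_x = 0.

L_x = 0, L_y = 12.03 kip, R_y = 53.79 kip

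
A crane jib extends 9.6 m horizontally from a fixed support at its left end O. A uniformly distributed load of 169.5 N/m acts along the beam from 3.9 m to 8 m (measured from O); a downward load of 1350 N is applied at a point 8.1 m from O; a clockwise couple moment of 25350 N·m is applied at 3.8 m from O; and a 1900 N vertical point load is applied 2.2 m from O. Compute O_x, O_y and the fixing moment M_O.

O_x = 0, O_y = 3945 N, M_O = 44600 N·m

Resultant of the distributed load: 169.5 × 4.1 = 694.95 N at 5.95 m from O.
ΣF_x = 0: O_x = 0.
ΣF_y = 0: O_y − 169.5·4.1 − 1350 − 1900 = 0 → O_y = 3945 N.
ΣM about O: M_O − (169.5·4.1)·5.95 − 1350·8.1 − 25350 − 1900·2.2 = 0 → M_O = 44600 N·m.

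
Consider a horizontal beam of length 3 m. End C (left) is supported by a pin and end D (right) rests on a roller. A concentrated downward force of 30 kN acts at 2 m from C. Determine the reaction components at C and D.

Moments about C: D_y·3 − 30·2 = 0 → D_y = 60/3 = 20.00 kN.
ΣF_y = 0: C_y + 20 − 30 = 0 → C_y = 10.00 kN.
ΣF_x = 0: no horizontal applied forces, so C_x = 0.

C_x = 0, C_y = 10.00 kN, D_y = 20.00 kN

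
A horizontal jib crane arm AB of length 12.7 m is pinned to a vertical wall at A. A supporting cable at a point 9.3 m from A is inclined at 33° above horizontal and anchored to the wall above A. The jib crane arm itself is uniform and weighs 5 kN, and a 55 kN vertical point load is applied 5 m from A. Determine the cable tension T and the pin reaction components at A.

ΣM about A: T·sin33°·9.3 − 5·6.35 − 55·5 = 0 → T = 306.75/(9.3·0.544639) = 60.561 ≈ 60.56 kN.
ΣF_x = 0: A_x − T·cos33° = 0 → A_x = 60.561 × 0.838671 = 50.79 kN.
ΣF_y = 0: A_y + T·sin33° − 5 − 55 = 0 → A_y = 60 − 60.561 × 0.544639 = 27.02 kN.

T = 60.56 kN, A_x = 50.79 kN, A_y = 27.02 kN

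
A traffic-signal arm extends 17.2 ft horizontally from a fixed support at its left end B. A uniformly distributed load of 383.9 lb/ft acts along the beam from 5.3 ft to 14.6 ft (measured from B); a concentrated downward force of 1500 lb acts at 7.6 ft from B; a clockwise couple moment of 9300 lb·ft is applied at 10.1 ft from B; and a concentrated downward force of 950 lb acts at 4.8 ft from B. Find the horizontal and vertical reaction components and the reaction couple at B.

Resultant of the distributed load: 383.9 × 9.3 = 3570.27 lb at 9.95 ft from B.
ΣF_x = 0: B_x = 0.
ΣF_y = 0: B_y − 383.9·9.3 − 1500 − 950 = 0 → B_y = 6020 lb.
ΣM about B: M_B − (383.9·9.3)·9.95 − 1500·7.6 − 9300 − 950·4.8 = 0 → M_B = 60780 lb·ft.

B_x = 0, B_y = 6020 lb, M_B = 60780 lb·ft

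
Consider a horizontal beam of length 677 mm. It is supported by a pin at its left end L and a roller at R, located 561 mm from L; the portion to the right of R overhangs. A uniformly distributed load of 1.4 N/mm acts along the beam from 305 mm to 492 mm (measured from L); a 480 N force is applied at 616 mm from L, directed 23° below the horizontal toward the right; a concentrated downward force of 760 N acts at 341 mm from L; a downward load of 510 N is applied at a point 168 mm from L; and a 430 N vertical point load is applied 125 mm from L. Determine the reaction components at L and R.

Resultant of the distributed load: 1.4 × 187 = 261.8 N at 398.5 mm from L.
ΣM about L: R_y·561 − (1.4·187)·398.5 − 480·sin23°·616 − 760·341 − 510·168 − 430·125 = 0 → R_y = 618449/561 = 1102.4 ≈ 1102 N.
ΣF_y = 0: L_y + 1102.4 − 1.4·187 − 480·sin23° − 760 − 510 − 430 = 0 → L_y = 1047 N.
ΣF_x = 0: L_x + 480·cos23° = 0 → L_x = -441.8 N.

L_x = -441.8 N, L_y = 1047 N, R_y = 1102 N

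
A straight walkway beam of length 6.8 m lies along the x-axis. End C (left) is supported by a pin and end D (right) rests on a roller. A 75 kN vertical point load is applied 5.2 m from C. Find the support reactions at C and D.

Moments about C: D_y·6.8 − 75·5.2 = 0 → D_y = 390/6.8 = 57.3529 ≈ 57.35 kN.
ΣF_y = 0: C_y + 57.3529 − 75 = 0 → C_y = 17.65 kN.
ΣF_x = 0: no horizontal applied forces, so C_x = 0.

C_x = 0, C_y = 17.65 kN, D_y = 57.35 kN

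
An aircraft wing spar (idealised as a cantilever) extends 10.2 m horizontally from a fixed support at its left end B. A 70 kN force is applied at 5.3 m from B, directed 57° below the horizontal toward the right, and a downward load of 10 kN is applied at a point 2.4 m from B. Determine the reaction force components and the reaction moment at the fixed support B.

ΣF_x = 0: B_x + 70·cos57° = 0 → B_x = -38.12 kN.
ΣF_y = 0: B_y − 70·sin57° − 10 = 0 → B_y = 68.71 kN.
ΣM about B: M_B − 70·sin57°·5.3 − 10·2.4 = 0 → M_B = 335.1 kN·m.

B_x = -38.12 kN, B_y = 68.71 kN, M_B = 335.1 kN·m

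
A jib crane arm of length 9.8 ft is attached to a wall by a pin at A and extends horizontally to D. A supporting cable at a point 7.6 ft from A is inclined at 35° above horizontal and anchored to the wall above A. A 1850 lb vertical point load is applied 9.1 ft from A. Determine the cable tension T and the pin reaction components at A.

ΣM about A: T·sin35°·7.6 − 1850·9.1 = 0 → T = 16835/(7.6·0.573576) = 3861.97 ≈ 3862 lb.
ΣF_x = 0: A_x − T·cos35° = 0 → A_x = 3861.97 × 0.819152 = 3164 lb.
ΣF_y = 0: A_y + T·sin35° − 1850 = 0 → A_y = 1850 − 3861.97 × 0.573576 = -365.1 lb.

T = 3862 lb, A_x = 3164 lb, A_y = -365.1 lb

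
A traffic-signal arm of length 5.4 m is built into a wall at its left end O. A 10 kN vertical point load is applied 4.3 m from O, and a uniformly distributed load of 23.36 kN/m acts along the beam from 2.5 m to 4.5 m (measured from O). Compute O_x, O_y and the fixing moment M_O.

Resultant of the distributed load: 23.36 × 2 = 46.72 kN at 3.5 m from O.
ΣF_x = 0: O_x = 0.
ΣF_y = 0: O_y − 10 − 23.36·2 = 0 → O_y = 56.72 kN.
ΣM about O: M_O − 10·4.3 − (23.36·2)·3.5 = 0 → M_O = 206.5 kN·m.

O_x = 0, O_y = 56.72 kN, M_O = 206.5 kN·m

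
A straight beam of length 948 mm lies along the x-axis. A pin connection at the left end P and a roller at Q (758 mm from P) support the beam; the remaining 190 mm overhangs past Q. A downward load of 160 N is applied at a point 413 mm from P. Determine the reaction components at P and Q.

Taking moments about P: Q_y·758 − 160·413 = 0 → Q_y = 66080/758 = 87.1768 ≈ 87.18 N.
ΣF_y = 0: P_y + 87.1768 − 160 = 0 → P_y = 72.82 N.
ΣF_x = 0: no horizontal applied forces, so P_x = 0.

P_x = 0, P_y = 72.82 N, Q_y = 87.18 N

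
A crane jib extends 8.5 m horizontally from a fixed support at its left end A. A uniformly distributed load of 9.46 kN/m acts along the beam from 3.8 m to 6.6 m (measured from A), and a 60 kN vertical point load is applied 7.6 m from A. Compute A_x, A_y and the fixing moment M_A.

A_x = 0, A_y = 86.49 kN, M_A = 593.7 kN·m

Resultant of the distributed load: 9.46 × 2.8 = 26.488 kN at 5.2 m from A.
ΣF_x = 0: A_x = 0.
ΣF_y = 0: A_y − 9.46·2.8 − 60 = 0 → A_y = 86.49 kN.
ΣM about A: M_A − (9.46·2.8)·5.2 − 60·7.6 = 0 → M_A = 593.7 kN·m.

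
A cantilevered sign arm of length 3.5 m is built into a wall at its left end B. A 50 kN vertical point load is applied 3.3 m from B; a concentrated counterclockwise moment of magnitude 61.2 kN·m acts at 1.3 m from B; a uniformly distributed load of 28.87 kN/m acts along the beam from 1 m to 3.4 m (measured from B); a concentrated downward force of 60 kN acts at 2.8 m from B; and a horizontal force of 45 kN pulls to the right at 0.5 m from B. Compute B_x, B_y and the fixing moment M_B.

Resultant of the distributed load: 28.87 × 2.4 = 69.288 kN at 2.2 m from B.
ΣF_x = 0: B_x + 45 = 0 → B_x = -45.00 kN.
ΣF_y = 0: B_y − 50 − 28.87·2.4 − 60 = 0 → B_y = 179.3 kN.
ΣM about B: M_B − 50·3.3 + 61.2 − (28.87·2.4)·2.2 − 60·2.8 = 0 → M_B = 424.2 kN·m.

B_x = -45.00 kN, B_y = 179.3 kN, M_B = 424.2 kN·m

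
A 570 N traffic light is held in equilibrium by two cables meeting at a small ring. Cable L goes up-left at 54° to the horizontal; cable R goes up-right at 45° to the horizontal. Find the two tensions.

ΣF_x = 0: −T_L·cos54° + T_R·cos45° = 0 → T_R = 0.831254·T_L.
ΣF_y = 0: T_L·sin54° + T_R·sin45° = 570.
Substitute: T_L·(0.809017 + 0.831254·0.707107) = 570 → T_L = 408.075 ≈ 408.1 N.
Then T_R = 0.831254 × 408.075 = 339.2 N.

T_L = 408.1 N, T_R = 339.2 N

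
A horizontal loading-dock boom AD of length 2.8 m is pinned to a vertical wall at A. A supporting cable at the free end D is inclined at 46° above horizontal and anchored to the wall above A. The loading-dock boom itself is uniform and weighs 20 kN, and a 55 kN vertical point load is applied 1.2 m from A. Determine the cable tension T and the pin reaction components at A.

T = 46.67 kN, A_x = 32.42 kN, A_y = 41.43 kN

ΣM about A: T·sin46°·2.8 − 20·1.4 − 55·1.2 = 0 → T = 94/(2.8·0.71934) = 46.6698 ≈ 46.67 kN.
ΣF_x = 0: A_x − T·cos46° = 0 → A_x = 46.6698 × 0.694658 = 32.42 kN.
ΣF_y = 0: A_y + T·sin46° − 20 − 55 = 0 → A_y = 75 − 46.6698 × 0.71934 = 41.43 kN.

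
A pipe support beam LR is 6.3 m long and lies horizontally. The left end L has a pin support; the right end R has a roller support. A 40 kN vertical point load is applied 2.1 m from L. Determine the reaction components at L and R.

ΣM about L: R_y·6.3 − 40·2.1 = 0 → R_y = 84/6.3 = 13.3333 ≈ 13.33 kN.
ΣF_y = 0: L_y + 13.3333 − 40 = 0 → L_y = 26.67 kN.
ΣF_x = 0: no horizontal applied forces, so L_x = 0.

L_x = 0, L_y = 26.67 kN, R_y = 13.33 kN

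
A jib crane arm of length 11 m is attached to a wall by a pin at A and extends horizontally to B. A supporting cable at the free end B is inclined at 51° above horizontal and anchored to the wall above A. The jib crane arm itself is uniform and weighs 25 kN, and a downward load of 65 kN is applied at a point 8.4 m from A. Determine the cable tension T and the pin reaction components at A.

ΣM about A: T·sin51°·11 − 25·5.5 − 65·8.4 = 0 → T = 683.5/(11·0.777146) = 79.9546 ≈ 79.95 kN.
ΣF_x = 0: A_x − T·cos51° = 0 → A_x = 79.9546 × 0.62932 = 50.32 kN.
ΣF_y = 0: A_y + T·sin51° − 25 − 65 = 0 → A_y = 90 − 79.9546 × 0.777146 = 27.86 kN.

T = 79.95 kN, A_x = 50.32 kN, A_y = 27.86 kN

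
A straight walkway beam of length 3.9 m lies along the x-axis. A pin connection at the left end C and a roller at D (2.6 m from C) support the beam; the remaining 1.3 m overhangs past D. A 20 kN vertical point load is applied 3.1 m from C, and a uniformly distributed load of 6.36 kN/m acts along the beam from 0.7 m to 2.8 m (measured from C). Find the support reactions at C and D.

C_x = 0, C_y = 0.5202 kN, D_y = 32.84 kN

Resultant of the distributed load: 6.36 × 2.1 = 13.356 kN at 1.75 m from C.
Moments about C: D_y·2.6 − 20·3.1 − (6.36·2.1)·1.75 = 0 → D_y = 85.373/2.6 = 32.8358 ≈ 32.84 kN.
ΣF_y = 0: C_y + 32.8358 − 20 − 6.36·2.1 = 0 → C_y = 0.5202 kN.
ΣF_x = 0: no horizontal applied forces, so C_x = 0.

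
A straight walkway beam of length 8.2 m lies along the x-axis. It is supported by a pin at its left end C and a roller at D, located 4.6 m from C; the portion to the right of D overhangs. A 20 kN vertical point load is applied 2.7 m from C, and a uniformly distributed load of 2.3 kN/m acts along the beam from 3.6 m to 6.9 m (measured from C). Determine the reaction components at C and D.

C_x = 0, C_y = 7.188 kN, D_y = 20.40 kN

Resultant of the distributed load: 2.3 × 3.3 = 7.59 kN at 5.25 m from C.
Moments about C: D_y·4.6 − 20·2.7 − (2.3·3.3)·5.25 = 0 → D_y = 93.8475/4.6 = 20.4016 ≈ 20.40 kN.
ΣF_y = 0: C_y + 20.4016 − 20 − 2.3·3.3 = 0 → C_y = 7.188 kN.
ΣF_x = 0: no horizontal applied forces, so C_x = 0.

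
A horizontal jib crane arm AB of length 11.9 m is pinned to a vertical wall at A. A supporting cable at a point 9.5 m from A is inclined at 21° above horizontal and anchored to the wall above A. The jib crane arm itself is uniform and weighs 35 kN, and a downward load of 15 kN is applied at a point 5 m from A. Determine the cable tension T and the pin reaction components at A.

ΣM about A: T·sin21°·9.5 − 35·5.95 − 15·5 = 0 → T = 283.25/(9.5·0.358368) = 83.1988 ≈ 83.20 kN.
ΣF_x = 0: A_x − T·cos21° = 0 → A_x = 83.1988 × 0.93358 = 77.67 kN.
ΣF_y = 0: A_y + T·sin21° − 35 − 15 = 0 → A_y = 50 − 83.1988 × 0.358368 = 20.18 kN.

T = 83.20 kN, A_x = 77.67 kN, A_y = 20.18 kN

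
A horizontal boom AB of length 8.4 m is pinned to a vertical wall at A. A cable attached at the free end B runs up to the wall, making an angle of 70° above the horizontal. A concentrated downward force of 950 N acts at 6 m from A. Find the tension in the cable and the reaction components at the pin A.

ΣM about A: T·sin70°·8.4 − 950·6 = 0 → T = 5700/(8.4·0.939693) = 722.12 ≈ 722.1 N.
ΣF_x = 0: A_x − T·cos70° = 0 → A_x = 722.12 × 0.34202 = 247.0 N.
ΣF_y = 0: A_y + T·sin70° − 950 = 0 → A_y = 950 − 722.12 × 0.939693 = 271.4 N.

T = 722.1 N, A_x = 247.0 N, A_y = 271.4 N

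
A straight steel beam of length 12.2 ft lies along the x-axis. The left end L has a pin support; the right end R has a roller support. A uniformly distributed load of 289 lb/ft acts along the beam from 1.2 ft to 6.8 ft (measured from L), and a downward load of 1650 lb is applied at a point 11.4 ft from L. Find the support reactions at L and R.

Resultant of the distributed load: 289 × 5.6 = 1618.4 lb at 4 ft from L.
Taking moments about L: R_y·12.2 − (289·5.6)·4 − 1650·11.4 = 0 → R_y = 25283.6/12.2 = 2072.43 ≈ 2072 lb.
ΣF_y = 0: L_y + 2072.43 − 289·5.6 − 1650 = 0 → L_y = 1196 lb.
ΣF_x = 0: no horizontal applied forces, so L_x = 0.

L_x = 0, L_y = 1196 lb, R_y = 2072 lb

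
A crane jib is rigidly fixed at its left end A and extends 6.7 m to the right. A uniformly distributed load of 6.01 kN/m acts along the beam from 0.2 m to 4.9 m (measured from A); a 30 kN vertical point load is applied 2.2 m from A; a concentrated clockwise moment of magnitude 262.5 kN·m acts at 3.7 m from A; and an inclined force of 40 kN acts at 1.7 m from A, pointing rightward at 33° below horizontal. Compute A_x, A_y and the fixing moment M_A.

Resultant of the distributed load: 6.01 × 4.7 = 28.247 kN at 2.55 m from A.
ΣF_x = 0: A_x + 40·cos33° = 0 → A_x = -33.55 kN.
ΣF_y = 0: A_y − 6.01·4.7 − 30 − 40·sin33° = 0 → A_y = 80.03 kN.
ΣM about A: M_A − (6.01·4.7)·2.55 − 30·2.2 − 262.5 − 40·sin33°·1.7 = 0 → M_A = 437.6 kN·m.

A_x = -33.55 kN, A_y = 80.03 kN, M_A = 437.6 kN·m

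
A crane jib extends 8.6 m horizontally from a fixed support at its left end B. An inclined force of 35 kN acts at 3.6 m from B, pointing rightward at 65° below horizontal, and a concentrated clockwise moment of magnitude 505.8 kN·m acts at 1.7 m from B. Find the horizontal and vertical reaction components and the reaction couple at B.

B_x = -14.79 kN, B_y = 31.72 kN, M_B = 620.0 kN·m

ΣF_x = 0: B_x + 35·cos65° = 0 → B_x = -14.79 kN.
ΣF_y = 0: B_y − 35·sin65° = 0 → B_y = 31.72 kN.
ΣM about B: M_B − 35·sin65°·3.6 − 505.8 = 0 → M_B = 620.0 kN·m.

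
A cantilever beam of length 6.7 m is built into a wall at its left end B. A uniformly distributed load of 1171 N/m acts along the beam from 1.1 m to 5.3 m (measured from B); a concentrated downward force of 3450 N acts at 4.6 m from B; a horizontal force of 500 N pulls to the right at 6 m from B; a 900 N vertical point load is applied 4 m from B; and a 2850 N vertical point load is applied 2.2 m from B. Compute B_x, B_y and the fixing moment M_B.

Resultant of the distributed load: 1171 × 4.2 = 4918.2 N at 3.2 m from B.
ΣF_x = 0: B_x + 500 = 0 → B_x = -500.0 N.
ΣF_y = 0: B_y − 1171·4.2 − 3450 − 900 − 2850 = 0 → B_y = 12120 N.
ΣM about B: M_B − (1171·4.2)·3.2 − 3450·4.6 − 900·4 − 2850·2.2 = 0 → M_B = 41480 N·m.

B_x = -500.0 N, B_y = 12120 N, M_B = 41480 N·m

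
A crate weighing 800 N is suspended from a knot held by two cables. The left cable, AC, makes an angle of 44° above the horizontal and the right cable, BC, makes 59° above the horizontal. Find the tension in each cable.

T_AC = 422.9 N, T_BC = 590.6 N

ΣF_x = 0: −T_AC·cos44° + T_BC·cos59° = 0 → T_BC = 1.39667·T_AC.
ΣF_y = 0: T_AC·sin44° + T_BC·sin59° = 800.
Substitute: T_AC·(0.694658 + 1.39667·0.857167) = 800 → T_AC = 422.869 ≈ 422.9 N.
Then T_BC = 1.39667 × 422.869 = 590.6 N.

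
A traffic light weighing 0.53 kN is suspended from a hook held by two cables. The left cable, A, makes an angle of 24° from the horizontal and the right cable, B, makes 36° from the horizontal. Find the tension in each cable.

ΣF_x = 0: −T_A·cos24° + T_B·cos36° = 0 → T_B = 1.1292·T_A.
ΣF_y = 0: T_A·sin24° + T_B·sin36° = 0.53.
Substitute: T_A·(0.406737 + 1.1292·0.587785) = 0.53 → T_A = 0.495112 ≈ 0.4951 kN.
Then T_B = 1.1292 × 0.495112 = 0.5591 kN.

T_A = 0.4951 kN, T_B = 0.5591 kN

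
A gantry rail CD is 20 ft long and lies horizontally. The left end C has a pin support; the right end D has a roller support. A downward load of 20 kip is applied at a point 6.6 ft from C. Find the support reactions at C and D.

Taking moments about C: D_y·20 − 20·6.6 = 0 → D_y = 132/20 = 6.600 kip.
ΣF_y = 0: C_y + 6.6 − 20 = 0 → C_y = 13.40 kip.
ΣF_x = 0: no horizontal applied forces, so C_x = 0.

C_x = 0, C_y = 13.40 kip, D_y = 6.600 kip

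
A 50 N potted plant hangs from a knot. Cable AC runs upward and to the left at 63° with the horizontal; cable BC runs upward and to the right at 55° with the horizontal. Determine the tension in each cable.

T_AC = 32.48 N, T_BC = 25.71 N

ΣF_x = 0: −T_AC·cos63° + T_BC·cos55° = 0 → T_BC = 0.791508·T_AC.
ΣF_y = 0: T_AC·sin63° + T_BC·sin55° = 50.
Substitute: T_AC·(0.891007 + 0.791508·0.819152) = 50 → T_AC = 32.4808 ≈ 32.48 N.
Then T_BC = 0.791508 × 32.4808 = 25.71 N.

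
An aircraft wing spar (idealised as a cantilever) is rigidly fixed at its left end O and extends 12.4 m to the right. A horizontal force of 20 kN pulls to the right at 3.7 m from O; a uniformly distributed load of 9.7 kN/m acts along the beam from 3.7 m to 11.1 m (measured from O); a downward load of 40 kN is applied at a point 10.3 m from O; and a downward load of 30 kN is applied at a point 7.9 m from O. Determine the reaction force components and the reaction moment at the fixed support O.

Resultant of the distributed load: 9.7 × 7.4 = 71.78 kN at 7.4 m from O.
ΣF_x = 0: O_x + 20 = 0 → O_x = -20.00 kN.
ΣF_y = 0: O_y − 9.7·7.4 − 40 − 30 = 0 → O_y = 141.8 kN.
ΣM about O: M_O − (9.7·7.4)·7.4 − 40·10.3 − 30·7.9 = 0 → M_O = 1180 kN·m.

O_x = -20.00 kN, O_y = 141.8 kN, M_O = 1180 kN·m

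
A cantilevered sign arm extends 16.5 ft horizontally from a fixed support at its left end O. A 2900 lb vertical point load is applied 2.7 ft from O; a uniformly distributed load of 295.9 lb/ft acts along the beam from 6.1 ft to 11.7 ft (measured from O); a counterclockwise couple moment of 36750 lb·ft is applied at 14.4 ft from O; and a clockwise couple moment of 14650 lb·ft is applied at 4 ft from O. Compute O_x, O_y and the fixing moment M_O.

O_x = 0, O_y = 4557 lb, M_O = 477.7 lb·ft

Resultant of the distributed load: 295.9 × 5.6 = 1657.04 lb at 8.9 ft from O.
ΣF_x = 0: O_x = 0.
ΣF_y = 0: O_y − 2900 − 295.9·5.6 = 0 → O_y = 4557 lb.
ΣM about O: M_O − 2900·2.7 − (295.9·5.6)·8.9 + 36750 − 14650 = 0 → M_O = 477.7 lb·ft.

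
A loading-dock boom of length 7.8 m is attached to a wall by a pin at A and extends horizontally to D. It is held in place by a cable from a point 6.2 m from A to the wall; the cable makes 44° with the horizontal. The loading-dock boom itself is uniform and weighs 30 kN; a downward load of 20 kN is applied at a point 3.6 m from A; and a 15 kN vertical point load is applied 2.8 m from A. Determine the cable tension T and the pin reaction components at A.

ΣM about A: T·sin44°·6.2 − 30·3.9 − 20·3.6 − 15·2.8 = 0 → T = 231/(6.2·0.694658) = 53.6351 ≈ 53.64 kN.
ΣF_x = 0: A_x − T·cos44° = 0 → A_x = 53.6351 × 0.71934 = 38.58 kN.
ΣF_y = 0: A_y + T·sin44° − 30 − 20 − 15 = 0 → A_y = 65 − 53.6351 × 0.694658 = 27.74 kN.

T = 53.64 kN, A_x = 38.58 kN, A_y = 27.74 kN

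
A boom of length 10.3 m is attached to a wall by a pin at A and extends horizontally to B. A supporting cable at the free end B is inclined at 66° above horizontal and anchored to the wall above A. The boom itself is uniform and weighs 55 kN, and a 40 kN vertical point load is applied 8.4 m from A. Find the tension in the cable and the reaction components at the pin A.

ΣM about A: T·sin66°·10.3 − 55·5.15 − 40·8.4 = 0 → T = 619.25/(10.3·0.913545) = 65.8111 ≈ 65.81 kN.
ΣF_x = 0: A_x − T·cos66° = 0 → A_x = 65.8111 × 0.406737 = 26.77 kN.
ΣF_y = 0: A_y + T·sin66° − 55 − 40 = 0 → A_y = 95 − 65.8111 × 0.913545 = 34.88 kN.

T = 65.81 kN, A_x = 26.77 kN, A_y = 34.88 kN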